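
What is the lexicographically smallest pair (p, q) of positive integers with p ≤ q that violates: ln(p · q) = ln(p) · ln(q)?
At (1, 1): both sides equal 0, so it holds there.

Substituting (1, 2) into the claim:
LHS = ln(1 · 2) = ln(2) ≈ 0.6931
RHS = ln(1) · ln(2) = 0

Since LHS ≠ RHS, this pair disproves the claim, and no lexicographically smaller pair (p ≤ q, positive integers) does.

For instance (3, 6) is also a counterexample (LHS = ln(18) ≈ 2.89, RHS = ln(3)·ln(6) ≈ 1.968), but it's lexicographically larger.

Answer: (p, q) = (1, 2)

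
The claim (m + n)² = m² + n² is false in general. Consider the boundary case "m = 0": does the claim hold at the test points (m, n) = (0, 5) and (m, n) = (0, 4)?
At (0, 5): LHS = 25, RHS = 25 → equal
At (0, 4): LHS = 16, RHS = 16 → equal

So the claim does hold at both of these boundary points, even though it is not an identity.

Answer: Yes, holds at both test points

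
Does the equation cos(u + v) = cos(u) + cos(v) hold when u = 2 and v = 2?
Fails

Substituting u = 2, v = 2:

LHS = cos(2 + 2) = cos(4) ≈ -0.6536
RHS = cos(2) + cos(2) = 2·cos(2) ≈ -0.8323

LHS ≠ RHS, so the equation does not hold at this point.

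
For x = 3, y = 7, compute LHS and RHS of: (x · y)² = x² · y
LHS = (3 · 7)² = 441
RHS = 3² · 7 = 63

LHS ≠ RHS, so the equation does not hold here.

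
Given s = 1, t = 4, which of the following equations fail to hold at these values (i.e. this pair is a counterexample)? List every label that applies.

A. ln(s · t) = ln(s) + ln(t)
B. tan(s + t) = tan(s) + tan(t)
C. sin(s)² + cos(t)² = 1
Evaluating each claim at the given values:
A. LHS = ln(4) ≈ 1.386, RHS = ln(4) ≈ 1.386 → holds here (LHS = RHS)
B. LHS = tan(5) ≈ -3.381, RHS = tan(4) + tan(1) ≈ 2.715 → fails here (LHS ≠ RHS)
C. LHS = cos(4)² + sin(1)² ≈ 1.135, RHS = 1 → fails here (LHS ≠ RHS)

Answer: B, C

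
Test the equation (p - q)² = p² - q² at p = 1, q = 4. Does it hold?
Substituting p = 1, q = 4:

LHS = (1 - 4)² = 9
RHS = 1² - 4² = -15

LHS ≠ RHS, so the equation does not hold at this point.

Answer: Fails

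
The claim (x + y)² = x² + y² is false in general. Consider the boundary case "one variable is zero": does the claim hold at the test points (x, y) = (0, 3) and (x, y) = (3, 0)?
At (0, 3): LHS = 9, RHS = 9 → equal
At (3, 0): LHS = 9, RHS = 9 → equal

So the claim does hold at both of these boundary points, even though it is not an identity.

Answer: Yes, holds at both test points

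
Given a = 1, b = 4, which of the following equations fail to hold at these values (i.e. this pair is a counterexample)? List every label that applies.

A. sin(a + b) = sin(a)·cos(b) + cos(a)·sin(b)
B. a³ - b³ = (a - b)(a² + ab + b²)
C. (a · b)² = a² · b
Evaluating each claim at the given values:
A. LHS = sin(5) ≈ -0.9589, RHS = sin(1)·cos(4) + sin(4)·cos(1) ≈ -0.9589 → holds here (LHS = RHS)
B. LHS = -63, RHS = -63 → holds here (LHS = RHS)
C. LHS = 16, RHS = 4 → fails here (LHS ≠ RHS)

Answer: C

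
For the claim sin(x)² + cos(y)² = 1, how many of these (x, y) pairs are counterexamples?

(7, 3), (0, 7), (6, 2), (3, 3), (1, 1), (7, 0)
Testing each pair:
(7, 3): LHS = sin(7)² + cos(3)² ≈ 1.412, RHS = 1 → counterexample
(0, 7): LHS = cos(7)² ≈ 0.5684, RHS = 1 → counterexample
(6, 2): LHS = sin(6)² + cos(2)² ≈ 0.2513, RHS = 1 → counterexample
(3, 3): LHS = sin(3)² + cos(3)² = 1, RHS = 1 → satisfies claim
(1, 1): LHS = cos(1)² + sin(1)² = 1, RHS = 1 → satisfies claim
(7, 0): LHS = sin(7)² + 1 ≈ 1.432, RHS = 1 → counterexample

That makes 4 counterexamples.

Answer: 4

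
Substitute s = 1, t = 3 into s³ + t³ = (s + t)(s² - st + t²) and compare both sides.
LHS = 1³ + 3³ = 28
RHS = (1 + 3)(1² - 1·3 + 3²) = 28

LHS = RHS: the two sides agree.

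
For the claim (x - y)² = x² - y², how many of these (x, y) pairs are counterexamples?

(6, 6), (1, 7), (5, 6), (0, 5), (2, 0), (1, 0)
Testing each pair:
(6, 6): LHS = 0, RHS = 0 → satisfies claim
(1, 7): LHS = 36, RHS = -48 → counterexample
(5, 6): LHS = 1, RHS = -11 → counterexample
(0, 5): LHS = 25, RHS = -25 → counterexample
(2, 0): LHS = 4, RHS = 4 → satisfies claim
(1, 0): LHS = 1, RHS = 1 → satisfies claim

That makes 3 counterexamples.

Answer: 3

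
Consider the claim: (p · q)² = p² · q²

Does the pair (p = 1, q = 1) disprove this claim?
No

Substituting p = 1, q = 1:
LHS = (1 · 1)² = 1
RHS = 1² · 1² = 1

The sides agree, so this pair does not disprove the claim.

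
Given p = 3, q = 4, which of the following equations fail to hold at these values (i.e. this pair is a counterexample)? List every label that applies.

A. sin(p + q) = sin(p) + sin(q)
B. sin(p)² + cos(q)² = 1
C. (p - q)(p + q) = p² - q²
A, B

Evaluating each claim at the given values:
A. LHS = sin(7) ≈ 0.657, RHS = sin(4) + sin(3) ≈ -0.6157 → fails here (LHS ≠ RHS)
B. LHS = sin(3)² + cos(4)² ≈ 0.4472, RHS = 1 → fails here (LHS ≠ RHS)
C. LHS = -7, RHS = -7 → holds here (LHS = RHS)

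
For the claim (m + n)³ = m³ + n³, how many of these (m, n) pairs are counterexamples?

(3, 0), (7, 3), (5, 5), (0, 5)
2

Testing each pair:
(3, 0): LHS = 27, RHS = 27 → satisfies claim
(7, 3): LHS = 1000, RHS = 370 → counterexample
(5, 5): LHS = 1000, RHS = 250 → counterexample
(0, 5): LHS = 125, RHS = 125 → satisfies claim

That makes 2 counterexamples.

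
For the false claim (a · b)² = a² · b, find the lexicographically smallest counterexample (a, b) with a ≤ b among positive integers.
At (1, 1): both sides equal 1, so it holds there.

Substituting (1, 2) into the claim:
LHS = (1 · 2)² = 4
RHS = 1² · 2 = 2

Since LHS ≠ RHS, this pair disproves the claim, and no lexicographically smaller pair (a ≤ b, positive integers) does.

For instance (3, 4) is also a counterexample (LHS = 144, RHS = 36), but it's lexicographically larger.

Answer: (a, b) = (1, 2)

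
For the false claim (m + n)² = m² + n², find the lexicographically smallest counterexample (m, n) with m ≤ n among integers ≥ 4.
Substituting (4, 4) into the claim:
LHS = (4 + 4)² = 64
RHS = 4² + 4² = 32

Since LHS ≠ RHS, this pair disproves the claim, and no lexicographically smaller pair (m ≤ n, integers ≥ 4) does.

For instance (5, 8) is also a counterexample (LHS = 169, RHS = 89), but it's lexicographically larger.

Answer: (m, n) = (4, 4)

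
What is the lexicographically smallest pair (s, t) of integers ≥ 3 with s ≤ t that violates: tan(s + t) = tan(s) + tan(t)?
Substituting (3, 3) into the claim:
LHS = tan(3 + 3) = tan(6) ≈ -0.291
RHS = tan(3) + tan(3) = 2·tan(3) ≈ -0.2851

Since LHS ≠ RHS, this pair disproves the claim, and no lexicographically smaller pair (s ≤ t, integers ≥ 3) does.

For instance (4, 4) is also a counterexample (LHS = tan(8) ≈ -6.8, RHS = 2·tan(4) ≈ 2.316), but it's lexicographically larger.

Answer: (s, t) = (3, 3)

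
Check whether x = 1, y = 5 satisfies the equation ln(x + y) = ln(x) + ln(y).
Fails

Substituting x = 1, y = 5:

LHS = ln(1 + 5) = ln(6) ≈ 1.792
RHS = ln(1) + ln(5) = ln(5) ≈ 1.609

LHS ≠ RHS, so the equation does not hold at this point.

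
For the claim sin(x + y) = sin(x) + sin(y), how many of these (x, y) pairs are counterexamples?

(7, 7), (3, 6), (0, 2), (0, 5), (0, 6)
Testing each pair:
(7, 7): LHS = sin(14) ≈ 0.9906, RHS = 2·sin(7) ≈ 1.314 → counterexample
(3, 6): LHS = sin(9) ≈ 0.4121, RHS = sin(6) + sin(3) ≈ -0.1383 → counterexample
(0, 2): LHS = sin(2) ≈ 0.9093, RHS = sin(2) ≈ 0.9093 → satisfies claim
(0, 5): LHS = sin(5) ≈ -0.9589, RHS = sin(5) ≈ -0.9589 → satisfies claim
(0, 6): LHS = sin(6) ≈ -0.2794, RHS = sin(6) ≈ -0.2794 → satisfies claim

That makes 2 counterexamples.

Answer: 2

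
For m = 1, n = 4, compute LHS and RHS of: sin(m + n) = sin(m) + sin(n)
LHS = sin(1 + 4) = sin(5) ≈ -0.9589
RHS = sin(1) + sin(4) ≈ 0.08467

LHS ≠ RHS (they differ by about 1.044), so the equation does not hold here.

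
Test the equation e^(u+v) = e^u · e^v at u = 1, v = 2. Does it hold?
Substituting u = 1, v = 2:

LHS = e^(1+2) = e^3 ≈ 20.09
RHS = e^1 · e^2 = e^3 ≈ 20.09

LHS = RHS, so the equation holds at this point.

Answer: Holds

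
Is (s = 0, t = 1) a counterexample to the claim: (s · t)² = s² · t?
Substituting s = 0, t = 1:
LHS = (0 · 1)² = 0
RHS = 0² · 1 = 0

The sides agree, so this pair does not disprove the claim.

Answer: No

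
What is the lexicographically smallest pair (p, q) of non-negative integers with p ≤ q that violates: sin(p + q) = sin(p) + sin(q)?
(p, q) = (1, 1)

At (0, 0): both sides equal 0, so it holds there.

Substituting (1, 1) into the claim:
LHS = sin(1 + 1) = sin(2) ≈ 0.9093
RHS = sin(1) + sin(1) = 2·sin(1) ≈ 1.683

Since LHS ≠ RHS, this pair disproves the claim, and no lexicographically smaller pair (p ≤ q, non-negative integers) does.

For instance (5, 6) is also a counterexample (LHS = sin(11) ≈ -1, RHS = sin(5) + sin(6) ≈ -1.238), but it's lexicographically larger.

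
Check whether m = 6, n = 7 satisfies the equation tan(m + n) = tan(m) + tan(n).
Substituting m = 6, n = 7:

LHS = tan(6 + 7) = tan(13) ≈ 0.463
RHS = tan(6) + tan(7) ≈ 0.5804

LHS ≠ RHS, so the equation does not hold at this point.

Answer: Fails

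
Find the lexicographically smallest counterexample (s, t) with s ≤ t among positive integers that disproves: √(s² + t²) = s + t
Substituting (1, 1) into the claim:
LHS = √(1² + 1²) = √(2) ≈ 1.414
RHS = 1 + 1 = 2

Since LHS ≠ RHS, this pair disproves the claim, and no lexicographically smaller pair (s ≤ t, positive integers) does.

For instance (2, 3) is also a counterexample (LHS = √(13) ≈ 3.606, RHS = 5), but it's lexicographically larger.

Answer: (s, t) = (1, 1)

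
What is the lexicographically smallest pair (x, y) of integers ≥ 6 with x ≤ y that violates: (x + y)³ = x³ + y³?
(x, y) = (6, 6)

Substituting (6, 6) into the claim:
LHS = (6 + 6)³ = 1728
RHS = 6³ + 6³ = 432

Since LHS ≠ RHS, this pair disproves the claim, and no lexicographically smaller pair (x ≤ y, integers ≥ 6) does.

For instance (8, 13) is also a counterexample (LHS = 9261, RHS = 2709), but it's lexicographically larger.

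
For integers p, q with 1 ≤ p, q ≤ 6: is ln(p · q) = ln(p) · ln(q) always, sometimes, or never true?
Sometimes true

It holds at (p, q) = (1, 1) (both sides equal 0), but fails at (p, q) = (5, 4) (LHS = ln(20) ≈ 2.996, RHS = ln(4)·ln(5) ≈ 2.231).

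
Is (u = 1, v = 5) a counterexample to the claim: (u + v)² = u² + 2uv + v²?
Substituting u = 1, v = 5:
LHS = (1 + 5)² = 36
RHS = 1² + 2·1·5 + 5² = 36

The sides agree, so this pair does not disprove the claim.

Answer: No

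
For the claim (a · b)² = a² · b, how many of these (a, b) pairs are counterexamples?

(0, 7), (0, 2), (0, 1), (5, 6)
Testing each pair:
(0, 7): LHS = 0, RHS = 0 → satisfies claim
(0, 2): LHS = 0, RHS = 0 → satisfies claim
(0, 1): LHS = 0, RHS = 0 → satisfies claim
(5, 6): LHS = 900, RHS = 150 → counterexample

That makes 1 counterexample.

Answer: 1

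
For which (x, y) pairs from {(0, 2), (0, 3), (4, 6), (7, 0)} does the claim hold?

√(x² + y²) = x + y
(0, 2), (0, 3), (7, 0)

Testing each pair:
(0, 2): LHS = 2, RHS = 2 → holds
(0, 3): LHS = 3, RHS = 3 → holds
(4, 6): LHS = 2·√(13) ≈ 7.211, RHS = 10 → fails
(7, 0): LHS = 7, RHS = 7 → holds

3 of 4 pairs satisfy the claim.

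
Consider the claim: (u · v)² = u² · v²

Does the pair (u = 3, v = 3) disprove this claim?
Substituting u = 3, v = 3:
LHS = (3 · 3)² = 81
RHS = 3² · 3² = 81

The sides agree, so this pair does not disprove the claim.

Answer: No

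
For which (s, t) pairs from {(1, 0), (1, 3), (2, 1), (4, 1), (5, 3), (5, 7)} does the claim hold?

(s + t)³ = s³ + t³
(1, 0)

Testing each pair:
(1, 0): LHS = 1, RHS = 1 → holds
(1, 3): LHS = 64, RHS = 28 → fails
(2, 1): LHS = 27, RHS = 9 → fails
(4, 1): LHS = 125, RHS = 65 → fails
(5, 3): LHS = 512, RHS = 152 → fails
(5, 7): LHS = 1728, RHS = 468 → fails

1 of 6 pairs satisfies the claim.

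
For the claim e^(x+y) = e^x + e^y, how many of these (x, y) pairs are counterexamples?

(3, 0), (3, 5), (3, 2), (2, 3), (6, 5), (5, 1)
6

Testing each pair:
(3, 0): LHS = e^3 ≈ 20.09, RHS = 1 + e^3 ≈ 21.09 → counterexample
(3, 5): LHS = e^8 ≈ 2981, RHS = e^3 + e^5 ≈ 168.5 → counterexample
(3, 2): LHS = e^5 ≈ 148.4, RHS = e^2 + e^3 ≈ 27.47 → counterexample
(2, 3): LHS = e^5 ≈ 148.4, RHS = e^2 + e^3 ≈ 27.47 → counterexample
(6, 5): LHS = e^11 ≈ 59874.1, RHS = e^5 + e^6 ≈ 551.8 → counterexample
(5, 1): LHS = e^6 ≈ 403.4, RHS = e + e^5 ≈ 151.1 → counterexample

That makes 6 counterexamples.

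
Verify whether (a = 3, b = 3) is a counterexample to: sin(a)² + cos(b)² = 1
No

Substituting a = 3, b = 3:
LHS = sin(3)² + cos(3)² = 1
RHS = 1

The sides agree, so this pair does not disprove the claim.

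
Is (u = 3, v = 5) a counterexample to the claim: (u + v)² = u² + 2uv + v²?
No

Substituting u = 3, v = 5:
LHS = (3 + 5)² = 64
RHS = 3² + 2·3·5 + 5² = 64

The sides agree, so this pair does not disprove the claim.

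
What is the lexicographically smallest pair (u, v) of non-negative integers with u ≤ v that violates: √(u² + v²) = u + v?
At (0, 7): both sides equal 7, so it holds there.

Substituting (1, 1) into the claim:
LHS = √(1² + 1²) = √(2) ≈ 1.414
RHS = 1 + 1 = 2

Since LHS ≠ RHS, this pair disproves the claim, and no lexicographically smaller pair (u ≤ v, non-negative integers) does.

For instance (4, 5) is also a counterexample (LHS = √(41) ≈ 6.403, RHS = 9), but it's lexicographically larger.

Answer: (u, v) = (1, 1)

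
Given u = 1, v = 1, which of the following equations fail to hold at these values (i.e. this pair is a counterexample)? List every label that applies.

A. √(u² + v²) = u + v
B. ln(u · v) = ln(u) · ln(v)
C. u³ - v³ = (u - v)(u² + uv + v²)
A

Evaluating each claim at the given values:
A. LHS = √(2) ≈ 1.414, RHS = 2 → fails here (LHS ≠ RHS)
B. LHS = 0, RHS = 0 → holds here (LHS = RHS)
C. LHS = 0, RHS = 0 → holds here (LHS = RHS)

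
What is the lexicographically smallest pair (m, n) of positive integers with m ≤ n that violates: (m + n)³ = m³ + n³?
(m, n) = (1, 1)

Substituting (1, 1) into the claim:
LHS = (1 + 1)³ = 8
RHS = 1³ + 1³ = 2

Since LHS ≠ RHS, this pair disproves the claim, and no lexicographically smaller pair (m ≤ n, positive integers) does.

For instance (1, 7) is also a counterexample (LHS = 512, RHS = 344), but it's lexicographically larger.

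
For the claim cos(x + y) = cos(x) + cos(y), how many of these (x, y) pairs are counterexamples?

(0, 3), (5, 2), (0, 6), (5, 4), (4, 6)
Testing each pair:
(0, 3): LHS = cos(3) ≈ -0.99, RHS = cos(3) + 1 ≈ 0.01001 → counterexample
(5, 2): LHS = cos(7) ≈ 0.7539, RHS = cos(2) + cos(5) ≈ -0.1325 → counterexample
(0, 6): LHS = cos(6) ≈ 0.9602, RHS = cos(6) + 1 ≈ 1.96 → counterexample
(5, 4): LHS = cos(9) ≈ -0.9111, RHS = cos(4) + cos(5) ≈ -0.37 → counterexample
(4, 6): LHS = cos(10) ≈ -0.8391, RHS = cos(4) + cos(6) ≈ 0.3065 → counterexample

That makes 5 counterexamples.

Answer: 5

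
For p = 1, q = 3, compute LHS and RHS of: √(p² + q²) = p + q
LHS = √(1² + 3²) = √(10) ≈ 3.162
RHS = 1 + 3 = 4

LHS ≠ RHS (they differ by about 0.8377), so the equation does not hold here.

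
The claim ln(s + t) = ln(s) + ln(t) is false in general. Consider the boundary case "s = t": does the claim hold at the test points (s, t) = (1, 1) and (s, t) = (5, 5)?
No, fails at both test points

At (1, 1): LHS = ln(2) ≈ 0.6931 ≠ RHS = 0
At (5, 5): LHS = ln(10) ≈ 2.303 ≠ RHS = 2·ln(5) ≈ 3.219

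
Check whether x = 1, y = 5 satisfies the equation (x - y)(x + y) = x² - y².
Substituting x = 1, y = 5:

LHS = (1 - 5)(1 + 5) = -24
RHS = 1² - 5² = -24

LHS = RHS, so the equation holds at this point.

Answer: Holds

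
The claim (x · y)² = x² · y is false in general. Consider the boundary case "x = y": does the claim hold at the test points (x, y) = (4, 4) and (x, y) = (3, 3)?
At (4, 4): LHS = 256 ≠ RHS = 64
At (3, 3): LHS = 81 ≠ RHS = 27

Answer: No, fails at both test points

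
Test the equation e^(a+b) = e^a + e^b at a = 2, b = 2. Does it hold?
Fails

Substituting a = 2, b = 2:

LHS = e^(2+2) = e^4 ≈ 54.6
RHS = e^2 + e^2 = 2·e^2 ≈ 14.78

LHS ≠ RHS, so the equation does not hold at this point.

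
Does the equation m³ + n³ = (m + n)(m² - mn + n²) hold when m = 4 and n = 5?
Holds

Substituting m = 4, n = 5:

LHS = 4³ + 5³ = 189
RHS = (4 + 5)(4² - 4·5 + 5²) = 189

LHS = RHS, so the equation holds at this point.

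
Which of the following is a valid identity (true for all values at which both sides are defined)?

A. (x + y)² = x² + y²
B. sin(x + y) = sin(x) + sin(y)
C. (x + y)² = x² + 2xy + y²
A: fails at (2, 3) — LHS = 25, RHS = 13.
B: fails at (3, 3) — LHS = sin(6) ≈ -0.2794, RHS = 2·sin(3) ≈ 0.2822.
C: holds — e.g. at (1, 4), both sides equal 25.

Answer: C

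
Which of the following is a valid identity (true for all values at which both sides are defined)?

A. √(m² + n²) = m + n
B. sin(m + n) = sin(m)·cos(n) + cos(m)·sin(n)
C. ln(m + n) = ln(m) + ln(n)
A: fails at (5, 8) — LHS = √(89) ≈ 9.434, RHS = 13.
B: holds — e.g. at (2, 7), both sides equal sin(9) ≈ 0.4121.
C: fails at (1, 3) — LHS = ln(4) ≈ 1.386, RHS = ln(3) ≈ 1.099.

Answer: B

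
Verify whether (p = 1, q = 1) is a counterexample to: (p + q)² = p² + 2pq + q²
Substituting p = 1, q = 1:
LHS = (1 + 1)² = 4
RHS = 1² + 2·1·1 + 1² = 4

The sides agree, so this pair does not disprove the claim.

Answer: No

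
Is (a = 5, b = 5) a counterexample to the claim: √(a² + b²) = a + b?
Substituting a = 5, b = 5:
LHS = √(5² + 5²) = 5·√(2) ≈ 7.071
RHS = 5 + 5 = 10

Since LHS ≠ RHS, this pair disproves the claim.

Answer: Yes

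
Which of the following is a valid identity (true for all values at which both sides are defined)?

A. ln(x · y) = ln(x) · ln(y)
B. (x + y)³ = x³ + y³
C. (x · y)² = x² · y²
A: fails at (3, 4) — LHS = ln(12) ≈ 2.485, RHS = ln(3)·ln(4) ≈ 1.523.
B: fails at (1, 5) — LHS = 216, RHS = 126.
C: holds — e.g. at (3, 4), both sides equal 144.

Answer: C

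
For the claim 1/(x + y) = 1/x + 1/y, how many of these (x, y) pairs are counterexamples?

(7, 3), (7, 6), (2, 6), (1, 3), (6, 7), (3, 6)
6

Testing each pair:
(7, 3): LHS = 1/10, RHS = 10/21 → counterexample
(7, 6): LHS = 1/13, RHS = 13/42 → counterexample
(2, 6): LHS = 1/8, RHS = 2/3 → counterexample
(1, 3): LHS = 1/4, RHS = 4/3 → counterexample
(6, 7): LHS = 1/13, RHS = 13/42 → counterexample
(3, 6): LHS = 1/9, RHS = 1/2 → counterexample

That makes 6 counterexamples.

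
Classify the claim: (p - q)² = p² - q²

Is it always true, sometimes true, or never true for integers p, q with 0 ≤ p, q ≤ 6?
It holds at (p, q) = (1, 1) (both sides equal 0), but fails at (p, q) = (0, 1) (LHS = 1, RHS = -1).

Answer: Sometimes true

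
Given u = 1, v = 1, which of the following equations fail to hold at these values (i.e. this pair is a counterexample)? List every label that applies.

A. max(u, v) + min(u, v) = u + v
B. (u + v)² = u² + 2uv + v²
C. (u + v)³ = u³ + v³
Evaluating each claim at the given values:
A. LHS = 2, RHS = 2 → holds here (LHS = RHS)
B. LHS = 4, RHS = 4 → holds here (LHS = RHS)
C. LHS = 8, RHS = 2 → fails here (LHS ≠ RHS)

Answer: C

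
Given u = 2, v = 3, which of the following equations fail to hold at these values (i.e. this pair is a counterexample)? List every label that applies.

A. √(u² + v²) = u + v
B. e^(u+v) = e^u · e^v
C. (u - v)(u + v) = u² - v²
A

Evaluating each claim at the given values:
A. LHS = √(13) ≈ 3.606, RHS = 5 → fails here (LHS ≠ RHS)
B. LHS = e^5 ≈ 148.4, RHS = e^5 ≈ 148.4 → holds here (LHS = RHS)
C. LHS = -5, RHS = -5 → holds here (LHS = RHS)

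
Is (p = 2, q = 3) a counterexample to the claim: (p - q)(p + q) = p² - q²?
Substituting p = 2, q = 3:
LHS = (2 - 3)(2 + 3) = -5
RHS = 2² - 3² = -5

The sides agree, so this pair does not disprove the claim.

Answer: No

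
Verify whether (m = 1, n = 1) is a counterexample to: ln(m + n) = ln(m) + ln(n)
Substituting m = 1, n = 1:
LHS = ln(1 + 1) = ln(2) ≈ 0.6931
RHS = ln(1) + ln(1) = 0

Since LHS ≠ RHS, this pair disproves the claim.

Answer: Yes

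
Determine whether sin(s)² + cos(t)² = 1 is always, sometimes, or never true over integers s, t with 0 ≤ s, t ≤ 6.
Sometimes true

It holds at (s, t) = (1, 1) (both sides equal 1), but fails at (s, t) = (0, 6) (LHS = cos(6)² ≈ 0.9219, RHS = 1).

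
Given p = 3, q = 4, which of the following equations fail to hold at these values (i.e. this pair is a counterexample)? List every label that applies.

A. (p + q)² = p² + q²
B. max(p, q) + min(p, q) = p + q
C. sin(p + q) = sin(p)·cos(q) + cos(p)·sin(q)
A

Evaluating each claim at the given values:
A. LHS = 49, RHS = 25 → fails here (LHS ≠ RHS)
B. LHS = 7, RHS = 7 → holds here (LHS = RHS)
C. LHS = sin(7) ≈ 0.657, RHS = sin(3)·cos(4) + sin(4)·cos(3) ≈ 0.657 → holds here (LHS = RHS)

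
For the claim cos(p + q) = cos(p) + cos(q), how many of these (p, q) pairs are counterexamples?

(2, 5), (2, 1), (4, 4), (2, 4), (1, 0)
5

Testing each pair:
(2, 5): LHS = cos(7) ≈ 0.7539, RHS = cos(2) + cos(5) ≈ -0.1325 → counterexample
(2, 1): LHS = cos(3) ≈ -0.99, RHS = cos(2) + cos(1) ≈ 0.1242 → counterexample
(4, 4): LHS = cos(8) ≈ -0.1455, RHS = 2·cos(4) ≈ -1.307 → counterexample
(2, 4): LHS = cos(6) ≈ 0.9602, RHS = cos(4) + cos(2) ≈ -1.07 → counterexample
(1, 0): LHS = cos(1) ≈ 0.5403, RHS = cos(1) + 1 ≈ 1.54 → counterexample

That makes 5 counterexamples.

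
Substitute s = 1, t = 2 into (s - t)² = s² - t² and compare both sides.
LHS = (1 - 2)² = 1
RHS = 1² - 2² = -3

LHS ≠ RHS, so the equation does not hold here.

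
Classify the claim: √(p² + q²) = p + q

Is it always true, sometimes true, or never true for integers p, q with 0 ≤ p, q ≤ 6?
It holds at (p, q) = (0, 1) (both sides equal 1), but fails at (p, q) = (3, 6) (LHS = 3·√(5) ≈ 6.708, RHS = 9).

Answer: Sometimes true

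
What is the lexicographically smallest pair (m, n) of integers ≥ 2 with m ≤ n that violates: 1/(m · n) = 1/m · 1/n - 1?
Substituting (2, 2) into the claim:
LHS = 1/(2 · 2) = 1/4
RHS = 1/2 · 1/2 - 1 = -3/4

Since LHS ≠ RHS, this pair disproves the claim, and no lexicographically smaller pair (m ≤ n, integers ≥ 2) does.

For instance (4, 8) is also a counterexample (LHS = 1/32, RHS = -31/32), but it's lexicographically larger.

Answer: (m, n) = (2, 2)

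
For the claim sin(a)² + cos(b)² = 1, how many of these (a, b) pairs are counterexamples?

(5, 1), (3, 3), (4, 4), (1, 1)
1

Testing each pair:
(5, 1): LHS = cos(1)² + sin(5)² ≈ 1.211, RHS = 1 → counterexample
(3, 3): LHS = sin(3)² + cos(3)² = 1, RHS = 1 → satisfies claim
(4, 4): LHS = cos(4)² + sin(4)² = 1, RHS = 1 → satisfies claim
(1, 1): LHS = cos(1)² + sin(1)² = 1, RHS = 1 → satisfies claim

That makes 1 counterexample.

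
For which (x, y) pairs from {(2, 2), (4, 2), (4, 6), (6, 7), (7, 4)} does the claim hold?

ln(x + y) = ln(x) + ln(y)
(2, 2)

Testing each pair:
(2, 2): LHS = ln(4) ≈ 1.386, RHS = 2·ln(2) ≈ 1.386 → holds
(4, 2): LHS = ln(6) ≈ 1.792, RHS = ln(2) + ln(4) ≈ 2.079 → fails
(4, 6): LHS = ln(10) ≈ 2.303, RHS = ln(4) + ln(6) ≈ 3.178 → fails
(6, 7): LHS = ln(13) ≈ 2.565, RHS = ln(6) + ln(7) ≈ 3.738 → fails
(7, 4): LHS = ln(11) ≈ 2.398, RHS = ln(4) + ln(7) ≈ 3.332 → fails

1 of 5 pairs satisfies the claim.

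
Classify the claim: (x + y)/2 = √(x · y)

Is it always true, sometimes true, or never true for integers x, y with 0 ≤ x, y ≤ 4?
Sometimes true

It holds at (x, y) = (2, 2) (both sides equal 2), but fails at (x, y) = (1, 3) (LHS = 2, RHS = √(3) ≈ 1.732).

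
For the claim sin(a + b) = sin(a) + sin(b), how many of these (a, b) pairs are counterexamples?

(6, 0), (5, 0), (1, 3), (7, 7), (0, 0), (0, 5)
2

Testing each pair:
(6, 0): LHS = sin(6) ≈ -0.2794, RHS = sin(6) ≈ -0.2794 → satisfies claim
(5, 0): LHS = sin(5) ≈ -0.9589, RHS = sin(5) ≈ -0.9589 → satisfies claim
(1, 3): LHS = sin(4) ≈ -0.7568, RHS = sin(3) + sin(1) ≈ 0.9826 → counterexample
(7, 7): LHS = sin(14) ≈ 0.9906, RHS = 2·sin(7) ≈ 1.314 → counterexample
(0, 0): LHS = 0, RHS = 0 → satisfies claim
(0, 5): LHS = sin(5) ≈ -0.9589, RHS = sin(5) ≈ -0.9589 → satisfies claim

That makes 2 counterexamples.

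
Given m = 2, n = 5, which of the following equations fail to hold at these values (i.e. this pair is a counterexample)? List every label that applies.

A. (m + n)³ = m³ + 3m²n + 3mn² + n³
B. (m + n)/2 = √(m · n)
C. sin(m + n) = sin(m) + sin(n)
B, C

Evaluating each claim at the given values:
A. LHS = 343, RHS = 343 → holds here (LHS = RHS)
B. LHS = 7/2, RHS = √(10) ≈ 3.162 → fails here (LHS ≠ RHS)
C. LHS = sin(7) ≈ 0.657, RHS = sin(5) + sin(2) ≈ -0.04963 → fails here (LHS ≠ RHS)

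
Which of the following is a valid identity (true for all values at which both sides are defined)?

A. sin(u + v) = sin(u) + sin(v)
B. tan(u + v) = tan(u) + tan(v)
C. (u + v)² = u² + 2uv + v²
C

A: fails at (1, 3) — LHS = sin(4) ≈ -0.7568, RHS = sin(3) + sin(1) ≈ 0.9826.
B: fails at (1, 3) — LHS = tan(4) ≈ 1.158, RHS = tan(3) + tan(1) ≈ 1.415.
C: holds — e.g. at (5, 8), both sides equal 169.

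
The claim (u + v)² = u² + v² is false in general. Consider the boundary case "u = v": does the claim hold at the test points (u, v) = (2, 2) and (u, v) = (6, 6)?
No, fails at both test points

At (2, 2): LHS = 16 ≠ RHS = 8
At (6, 6): LHS = 144 ≠ RHS = 72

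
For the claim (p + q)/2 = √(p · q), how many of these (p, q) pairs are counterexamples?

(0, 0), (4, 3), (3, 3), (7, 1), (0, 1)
3

Testing each pair:
(0, 0): LHS = 0, RHS = 0 → satisfies claim
(4, 3): LHS = 7/2, RHS = 2·√(3) ≈ 3.464 → counterexample
(3, 3): LHS = 3, RHS = 3 → satisfies claim
(7, 1): LHS = 4, RHS = √(7) ≈ 2.646 → counterexample
(0, 1): LHS = 1/2, RHS = 0 → counterexample

That makes 3 counterexamples.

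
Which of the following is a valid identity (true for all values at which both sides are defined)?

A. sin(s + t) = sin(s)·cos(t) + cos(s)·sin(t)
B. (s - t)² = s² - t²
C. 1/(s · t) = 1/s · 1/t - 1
A

A: holds — e.g. at (2, 7), both sides equal sin(9) ≈ 0.4121.
B: fails at (4, 6) — LHS = 4, RHS = -20.
C: fails at (2, 2) — LHS = 1/4, RHS = -3/4.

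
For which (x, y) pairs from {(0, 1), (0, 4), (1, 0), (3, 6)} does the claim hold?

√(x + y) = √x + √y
(0, 1), (0, 4), (1, 0)

Testing each pair:
(0, 1): LHS = 1, RHS = 1 → holds
(0, 4): LHS = 2, RHS = 2 → holds
(1, 0): LHS = 1, RHS = 1 → holds
(3, 6): LHS = 3, RHS = √(3) + √(6) ≈ 4.182 → fails

3 of 4 pairs satisfy the claim.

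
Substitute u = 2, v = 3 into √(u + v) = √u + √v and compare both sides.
LHS = √(2 + 3) = √(5) ≈ 2.236
RHS = √2 + √3 = √(2) + √(3) ≈ 3.146

LHS ≠ RHS (they differ by about 0.9102), so the equation does not hold here.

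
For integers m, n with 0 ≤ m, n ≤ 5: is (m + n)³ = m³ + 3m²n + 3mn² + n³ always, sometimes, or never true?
Always true

The identity holds for every pair in the range. For instance at (m, n) = (4, 5): both sides equal 729.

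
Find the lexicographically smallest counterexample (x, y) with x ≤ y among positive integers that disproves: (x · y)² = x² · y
(x, y) = (1, 2)

Substituting (1, 2) into the claim:
LHS = (1 · 2)² = 4
RHS = 1² · 2 = 2

Since LHS ≠ RHS, this pair disproves the claim, and no lexicographically smaller pair (x ≤ y, positive integers) does.

For instance (1, 4) is also a counterexample (LHS = 16, RHS = 4), but it's lexicographically larger.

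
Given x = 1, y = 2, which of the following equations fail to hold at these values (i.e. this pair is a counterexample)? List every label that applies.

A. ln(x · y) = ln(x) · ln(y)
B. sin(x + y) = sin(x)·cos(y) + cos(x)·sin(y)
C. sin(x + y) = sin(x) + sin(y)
A, C

Evaluating each claim at the given values:
A. LHS = ln(2) ≈ 0.6931, RHS = 0 → fails here (LHS ≠ RHS)
B. LHS = sin(3) ≈ 0.1411, RHS = sin(1)·cos(2) + sin(2)·cos(1) ≈ 0.1411 → holds here (LHS = RHS)
C. LHS = sin(3) ≈ 0.1411, RHS = sin(1) + sin(2) ≈ 1.751 → fails here (LHS ≠ RHS)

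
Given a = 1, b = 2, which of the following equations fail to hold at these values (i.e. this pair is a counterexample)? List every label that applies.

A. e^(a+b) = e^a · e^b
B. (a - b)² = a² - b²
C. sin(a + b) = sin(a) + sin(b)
Evaluating each claim at the given values:
A. LHS = e^3 ≈ 20.09, RHS = e^3 ≈ 20.09 → holds here (LHS = RHS)
B. LHS = 1, RHS = -3 → fails here (LHS ≠ RHS)
C. LHS = sin(3) ≈ 0.1411, RHS = sin(1) + sin(2) ≈ 1.751 → fails here (LHS ≠ RHS)

Answer: B, C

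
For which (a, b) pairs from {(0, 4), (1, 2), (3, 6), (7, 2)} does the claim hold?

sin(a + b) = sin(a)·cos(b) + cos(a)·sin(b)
Testing each pair:
(0, 4): LHS = sin(4) ≈ -0.7568, RHS = sin(4) ≈ -0.7568 → holds
(1, 2): LHS = sin(3) ≈ 0.1411, RHS = sin(1)·cos(2) + sin(2)·cos(1) ≈ 0.1411 → holds
(3, 6): LHS = sin(9) ≈ 0.4121, RHS = sin(3)·cos(6) + sin(6)·cos(3) ≈ 0.4121 → holds
(7, 2): LHS = sin(9) ≈ 0.4121, RHS = sin(7)·cos(2) + sin(2)·cos(7) ≈ 0.4121 → holds

Every pair satisfies the claim.

Answer: All pairs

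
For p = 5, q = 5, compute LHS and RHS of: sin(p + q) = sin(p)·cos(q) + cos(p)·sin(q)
LHS = sin(5 + 5) = sin(10) ≈ -0.544
RHS = sin(5)·cos(5) + cos(5)·sin(5) = 2·sin(5)·cos(5) ≈ -0.544

LHS = RHS: the two sides agree.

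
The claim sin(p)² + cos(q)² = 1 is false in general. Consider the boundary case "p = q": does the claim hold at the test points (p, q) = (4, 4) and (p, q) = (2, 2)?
Yes, holds at both test points

At (4, 4): LHS = cos(4)² + sin(4)² = 1, RHS = 1 → equal
At (2, 2): LHS = cos(2)² + sin(2)² = 1, RHS = 1 → equal

So the claim does hold at both of these boundary points, even though it is not an identity.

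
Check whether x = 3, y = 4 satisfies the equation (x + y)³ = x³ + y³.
Substituting x = 3, y = 4:

LHS = (3 + 4)³ = 343
RHS = 3³ + 4³ = 91

LHS ≠ RHS, so the equation does not hold at this point.

Answer: Fails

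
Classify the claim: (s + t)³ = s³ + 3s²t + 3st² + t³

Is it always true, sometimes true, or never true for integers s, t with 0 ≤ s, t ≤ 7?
The identity holds for every pair in the range. For instance at (s, t) = (4, 1): both sides equal 125.

Answer: Always true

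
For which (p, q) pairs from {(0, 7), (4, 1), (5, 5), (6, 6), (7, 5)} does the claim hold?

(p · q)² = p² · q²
All pairs

Testing each pair:
(0, 7): LHS = 0, RHS = 0 → holds
(4, 1): LHS = 16, RHS = 16 → holds
(5, 5): LHS = 625, RHS = 625 → holds
(6, 6): LHS = 1296, RHS = 1296 → holds
(7, 5): LHS = 1225, RHS = 1225 → holds

Every pair satisfies the claim.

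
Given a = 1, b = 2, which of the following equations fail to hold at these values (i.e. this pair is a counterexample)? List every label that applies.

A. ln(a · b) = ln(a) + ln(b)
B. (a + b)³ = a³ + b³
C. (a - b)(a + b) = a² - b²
B

Evaluating each claim at the given values:
A. LHS = ln(2) ≈ 0.6931, RHS = ln(2) ≈ 0.6931 → holds here (LHS = RHS)
B. LHS = 27, RHS = 9 → fails here (LHS ≠ RHS)
C. LHS = -3, RHS = -3 → holds here (LHS = RHS)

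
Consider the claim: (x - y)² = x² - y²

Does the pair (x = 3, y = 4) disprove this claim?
Yes

Substituting x = 3, y = 4:
LHS = (3 - 4)² = 1
RHS = 3² - 4² = -7

Since LHS ≠ RHS, this pair disproves the claim.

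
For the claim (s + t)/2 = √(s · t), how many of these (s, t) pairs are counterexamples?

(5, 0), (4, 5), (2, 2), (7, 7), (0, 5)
Testing each pair:
(5, 0): LHS = 5/2, RHS = 0 → counterexample
(4, 5): LHS = 9/2, RHS = 2·√(5) ≈ 4.472 → counterexample
(2, 2): LHS = 2, RHS = 2 → satisfies claim
(7, 7): LHS = 7, RHS = 7 → satisfies claim
(0, 5): LHS = 5/2, RHS = 0 → counterexample

That makes 3 counterexamples.

Answer: 3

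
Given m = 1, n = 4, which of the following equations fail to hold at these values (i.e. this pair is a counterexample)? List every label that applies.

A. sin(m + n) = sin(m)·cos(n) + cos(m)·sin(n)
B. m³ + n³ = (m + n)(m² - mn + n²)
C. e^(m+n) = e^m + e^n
C

Evaluating each claim at the given values:
A. LHS = sin(5) ≈ -0.9589, RHS = sin(1)·cos(4) + sin(4)·cos(1) ≈ -0.9589 → holds here (LHS = RHS)
B. LHS = 65, RHS = 65 → holds here (LHS = RHS)
C. LHS = e^5 ≈ 148.4, RHS = e + e^4 ≈ 57.32 → fails here (LHS ≠ RHS)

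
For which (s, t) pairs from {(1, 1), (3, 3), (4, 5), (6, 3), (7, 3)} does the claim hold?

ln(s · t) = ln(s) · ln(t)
(1, 1)

Testing each pair:
(1, 1): LHS = 0, RHS = 0 → holds
(3, 3): LHS = ln(9) ≈ 2.197, RHS = ln(3)² ≈ 1.207 → fails
(4, 5): LHS = ln(20) ≈ 2.996, RHS = ln(4)·ln(5) ≈ 2.231 → fails
(6, 3): LHS = ln(18) ≈ 2.89, RHS = ln(3)·ln(6) ≈ 1.968 → fails
(7, 3): LHS = ln(21) ≈ 3.045, RHS = ln(3)·ln(7) ≈ 2.138 → fails

1 of 5 pairs satisfies the claim.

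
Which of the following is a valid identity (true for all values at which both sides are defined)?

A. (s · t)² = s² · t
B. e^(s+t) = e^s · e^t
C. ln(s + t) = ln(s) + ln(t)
A: fails at (4, 5) — LHS = 400, RHS = 80.
B: holds — e.g. at (1, 2), both sides equal e^3 ≈ 20.09.
C: fails at (2, 5) — LHS = ln(7) ≈ 1.946, RHS = ln(2) + ln(5) ≈ 2.303.

Answer: B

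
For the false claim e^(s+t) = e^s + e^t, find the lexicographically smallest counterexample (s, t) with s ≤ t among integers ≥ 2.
Substituting (2, 2) into the claim:
LHS = e^(2+2) = e^4 ≈ 54.6
RHS = e^2 + e^2 = 2·e^2 ≈ 14.78

Since LHS ≠ RHS, this pair disproves the claim, and no lexicographically smaller pair (s ≤ t, integers ≥ 2) does.

For instance (5, 7) is also a counterexample (LHS = e^12 ≈ 162754.8, RHS = e^5 + e^7 ≈ 1245), but it's lexicographically larger.

Answer: (s, t) = (2, 2)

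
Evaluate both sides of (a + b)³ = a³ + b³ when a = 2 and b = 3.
LHS = (2 + 3)³ = 125
RHS = 2³ + 3³ = 35

LHS ≠ RHS, so the equation does not hold here.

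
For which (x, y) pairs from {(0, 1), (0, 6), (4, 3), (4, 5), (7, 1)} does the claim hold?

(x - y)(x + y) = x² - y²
Testing each pair:
(0, 1): LHS = -1, RHS = -1 → holds
(0, 6): LHS = -36, RHS = -36 → holds
(4, 3): LHS = 7, RHS = 7 → holds
(4, 5): LHS = -9, RHS = -9 → holds
(7, 1): LHS = 48, RHS = 48 → holds

Every pair satisfies the claim.

Answer: All pairs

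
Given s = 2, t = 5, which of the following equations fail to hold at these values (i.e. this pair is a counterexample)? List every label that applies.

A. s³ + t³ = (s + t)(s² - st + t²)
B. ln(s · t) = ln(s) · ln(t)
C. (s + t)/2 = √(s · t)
B, C

Evaluating each claim at the given values:
A. LHS = 133, RHS = 133 → holds here (LHS = RHS)
B. LHS = ln(10) ≈ 2.303, RHS = ln(2)·ln(5) ≈ 1.116 → fails here (LHS ≠ RHS)
C. LHS = 7/2, RHS = √(10) ≈ 3.162 → fails here (LHS ≠ RHS)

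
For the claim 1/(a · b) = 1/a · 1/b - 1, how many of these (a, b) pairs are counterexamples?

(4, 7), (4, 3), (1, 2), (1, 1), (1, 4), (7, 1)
Testing each pair:
(4, 7): LHS = 1/28, RHS = -27/28 → counterexample
(4, 3): LHS = 1/12, RHS = -11/12 → counterexample
(1, 2): LHS = 1/2, RHS = -1/2 → counterexample
(1, 1): LHS = 1, RHS = 0 → counterexample
(1, 4): LHS = 1/4, RHS = -3/4 → counterexample
(7, 1): LHS = 1/7, RHS = -6/7 → counterexample

That makes 6 counterexamples.

Answer: 6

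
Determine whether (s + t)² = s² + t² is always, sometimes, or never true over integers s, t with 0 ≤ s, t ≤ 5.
It holds at (s, t) = (0, 5) (both sides equal 25), but fails at (s, t) = (2, 2) (LHS = 16, RHS = 8).

Answer: Sometimes true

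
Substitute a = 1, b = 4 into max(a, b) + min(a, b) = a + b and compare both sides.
LHS = max(1, 4) + min(1, 4) = 5
RHS = 1 + 4 = 5

LHS = RHS: the two sides agree.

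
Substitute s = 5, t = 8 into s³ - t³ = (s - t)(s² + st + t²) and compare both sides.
LHS = 5³ - 8³ = -387
RHS = (5 - 8)(5² + 5·8 + 8²) = -387

LHS = RHS: the two sides agree.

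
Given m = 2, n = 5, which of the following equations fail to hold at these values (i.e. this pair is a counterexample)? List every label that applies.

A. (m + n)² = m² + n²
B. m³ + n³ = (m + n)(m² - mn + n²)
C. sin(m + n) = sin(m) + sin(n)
A, C

Evaluating each claim at the given values:
A. LHS = 49, RHS = 29 → fails here (LHS ≠ RHS)
B. LHS = 133, RHS = 133 → holds here (LHS = RHS)
C. LHS = sin(7) ≈ 0.657, RHS = sin(5) + sin(2) ≈ -0.04963 → fails here (LHS ≠ RHS)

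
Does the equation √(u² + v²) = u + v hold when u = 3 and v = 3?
Fails

Substituting u = 3, v = 3:

LHS = √(3² + 3²) = 3·√(2) ≈ 4.243
RHS = 3 + 3 = 6

LHS ≠ RHS, so the equation does not hold at this point.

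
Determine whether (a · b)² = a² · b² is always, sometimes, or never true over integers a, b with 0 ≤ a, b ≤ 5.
The identity holds for every pair in the range. For instance at (a, b) = (3, 4): both sides equal 144.

Answer: Always true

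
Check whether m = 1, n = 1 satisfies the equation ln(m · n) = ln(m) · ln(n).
Holds

Substituting m = 1, n = 1:

LHS = ln(1 · 1) = 0
RHS = ln(1) · ln(1) = 0

LHS = RHS, so the equation holds at this point.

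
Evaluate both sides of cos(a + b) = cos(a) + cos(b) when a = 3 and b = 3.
LHS = cos(3 + 3) = cos(6) ≈ 0.9602
RHS = cos(3) + cos(3) = 2·cos(3) ≈ -1.98

LHS ≠ RHS (they differ by about 2.94), so the equation does not hold here.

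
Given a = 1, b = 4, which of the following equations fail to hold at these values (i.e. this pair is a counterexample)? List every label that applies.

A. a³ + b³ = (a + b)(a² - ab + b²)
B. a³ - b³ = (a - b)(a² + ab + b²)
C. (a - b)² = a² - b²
C

Evaluating each claim at the given values:
A. LHS = 65, RHS = 65 → holds here (LHS = RHS)
B. LHS = -63, RHS = -63 → holds here (LHS = RHS)
C. LHS = 9, RHS = -15 → fails here (LHS ≠ RHS)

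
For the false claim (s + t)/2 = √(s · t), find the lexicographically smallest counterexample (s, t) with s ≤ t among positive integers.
(s, t) = (1, 2)

At (1, 1): both sides equal 1, so it holds there.

Substituting (1, 2) into the claim:
LHS = (1 + 2)/2 = 3/2
RHS = √(1 · 2) = √(2) ≈ 1.414

Since LHS ≠ RHS, this pair disproves the claim, and no lexicographically smaller pair (s ≤ t, positive integers) does.

For instance (2, 4) is also a counterexample (LHS = 3, RHS = 2·√(2) ≈ 2.828), but it's lexicographically larger.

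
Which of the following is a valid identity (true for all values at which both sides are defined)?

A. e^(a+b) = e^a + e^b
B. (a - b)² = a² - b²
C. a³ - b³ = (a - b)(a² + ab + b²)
A: fails at (2, 7) — LHS = e^9 ≈ 8103, RHS = e^2 + e^7 ≈ 1104.
B: fails at (2, 3) — LHS = 1, RHS = -5.
C: holds — e.g. at (1, 4), both sides equal -63.

Answer: C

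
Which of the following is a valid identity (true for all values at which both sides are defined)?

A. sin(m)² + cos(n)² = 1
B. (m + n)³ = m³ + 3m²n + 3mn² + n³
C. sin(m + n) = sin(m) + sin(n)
A: fails at (1, 4) — LHS = cos(4)² + sin(1)² ≈ 1.135, RHS = 1.
B: holds — e.g. at (1, 2), both sides equal 27.
C: fails at (5, 8) — LHS = sin(13) ≈ 0.4202, RHS = sin(5) + sin(8) ≈ 0.03043.

Answer: B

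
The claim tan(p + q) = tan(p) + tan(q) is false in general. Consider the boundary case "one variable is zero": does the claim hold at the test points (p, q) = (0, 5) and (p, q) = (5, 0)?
Yes, holds at both test points

At (0, 5): LHS = tan(5) ≈ -3.381, RHS = tan(5) ≈ -3.381 → equal
At (5, 0): LHS = tan(5) ≈ -3.381, RHS = tan(5) ≈ -3.381 → equal

So the claim does hold at both of these boundary points, even though it is not an identity.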